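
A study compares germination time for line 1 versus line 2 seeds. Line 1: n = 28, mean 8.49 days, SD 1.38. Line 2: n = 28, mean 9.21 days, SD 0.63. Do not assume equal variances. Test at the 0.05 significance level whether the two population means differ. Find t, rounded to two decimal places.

Let group 1 = line 1, group 2 = line 2. H0: μ_1 = μ_2; H1: μ_1 ≠ μ_2 (Welch's two-sample t-test, two-sided).
t = (x̄_1 − x̄_2)/√(s_1²/n_1 + s_2²/n_2) = (8.49 − 9.21)/√(1.38²/28 + 0.63²/28) = -2.51
Welch–Satterthwaite df ≈ 37.79
Two-sided p-value ≈ 0.016
Since p ≈ 0.016 < α = 0.05, reject H0; the data support H1.

-2.51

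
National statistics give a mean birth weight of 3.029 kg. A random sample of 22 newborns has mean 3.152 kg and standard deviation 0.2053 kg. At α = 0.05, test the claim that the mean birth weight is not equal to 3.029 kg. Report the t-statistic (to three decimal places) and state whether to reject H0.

t = 2.810; reject H0

H0: μ = 3.029; H1: μ ≠ 3.029 (one-sample t-test, two-sided).
t = (x̄ − μ₀)/(s/√n) = (3.152 − 3.029)/(0.2053/√22) = 2.810
df = n − 1 = 21
Two-sided p-value ≈ 0.0105
Since p ≈ 0.0105 < α = 0.05, reject H0; the data support H1.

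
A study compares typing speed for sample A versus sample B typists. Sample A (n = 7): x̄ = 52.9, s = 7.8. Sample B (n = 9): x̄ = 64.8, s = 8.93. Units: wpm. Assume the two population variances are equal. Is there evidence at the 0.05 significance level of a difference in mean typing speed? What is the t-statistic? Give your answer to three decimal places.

-2.790

Let group 1 = sample A, group 2 = sample B. H0: μ_1 = μ_2; H1: μ_1 ≠ μ_2 (two-sample pooled-variance t-test, two-sided).
s_p² = [(7−1)·7.8² + (9−1)·8.93²]/(7+9−2) = 71.6428
t = (52.9 − 64.8)/√[71.6428·(1/7 + 1/9)] = -2.790
df = n₁ + n₂ − 2 = 14
Two-sided p-value ≈ 0.0145
Since p ≈ 0.0145 < α = 0.05, reject H0; the data support H1.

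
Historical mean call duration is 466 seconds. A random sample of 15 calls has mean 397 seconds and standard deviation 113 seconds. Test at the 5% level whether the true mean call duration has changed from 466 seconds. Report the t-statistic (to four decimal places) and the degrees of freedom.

t = -2.3649, df = 14

H0: μ = 466; H1: μ ≠ 466 (one-sample t-test, two-sided).
t = (x̄ − μ₀)/(s/√n) = (397 − 466)/(113/√15) = -2.3649
df = n − 1 = 14
Two-sided p-value ≈ 0.033
Since p ≈ 0.033 < α = 0.05, reject H0; the evidence is statistically significant.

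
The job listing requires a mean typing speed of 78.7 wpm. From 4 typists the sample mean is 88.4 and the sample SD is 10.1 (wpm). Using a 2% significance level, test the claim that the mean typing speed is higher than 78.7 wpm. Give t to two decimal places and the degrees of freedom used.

t = 1.92, df = 3

H0: μ = 78.7; H1: μ > 78.7 (one-sample t-test, right-tailed).
t = (x̄ − μ₀)/(s/√n) = (88.4 − 78.7)/(10.1/√4) = 1.92
df = n − 1 = 3
p-value = P(T ≥ 1.92) ≈ 0.0753
Since p ≈ 0.0753 > α = 0.02, fail to reject H0; the evidence is not statistically significant.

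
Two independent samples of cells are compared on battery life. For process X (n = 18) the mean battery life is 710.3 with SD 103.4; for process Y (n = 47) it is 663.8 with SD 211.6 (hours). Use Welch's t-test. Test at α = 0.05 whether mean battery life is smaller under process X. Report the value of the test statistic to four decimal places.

Let group 1 = process X, group 2 = process Y. H0: μ_1 = μ_2; H1: μ_1 < μ_2 (Welch's two-sample t-test, left-tailed).
t = (x̄_1 − x̄_2)/√(s_1²/n_1 + s_2²/n_2) = (710.3 − 663.8)/√(103.4²/18 + 211.6²/47) = 1.1824
Welch–Satterthwaite df ≈ 59.09
p-value = P(T ≤ 1.1824) ≈ 0.879
Since p ≈ 0.879 > α = 0.05, fail to reject H0; the evidence is not statistically significant.

1.1824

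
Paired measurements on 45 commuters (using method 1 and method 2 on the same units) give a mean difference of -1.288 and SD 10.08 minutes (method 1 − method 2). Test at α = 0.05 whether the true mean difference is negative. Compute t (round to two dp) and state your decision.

t = -0.86; fail to reject H0

H0: μ_d = 0; H1: μ_d < 0 (paired t-test on the differences, left-tailed).
t = d̄/(s_d/√n) = -1.288/(10.08/√45) = -0.86
df = n − 1 = 44
p-value = P(T ≤ -0.86) ≈ 0.198
Since p ≈ 0.198 > α = 0.05, fail to reject H0; the evidence is not statistically significant.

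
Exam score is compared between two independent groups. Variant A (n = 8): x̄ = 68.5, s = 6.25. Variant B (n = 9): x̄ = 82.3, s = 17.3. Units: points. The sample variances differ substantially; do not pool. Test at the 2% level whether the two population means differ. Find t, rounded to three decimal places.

Let group 1 = variant A, group 2 = variant B. H0: μ_1 = μ_2; H1: μ_1 ≠ μ_2 (Welch's two-sample t-test, two-sided).
t = (x̄_1 − x̄_2)/√(s_1²/n_1 + s_2²/n_2) = (68.5 − 82.3)/√(6.25²/8 + 17.3²/9) = -2.235
Welch–Satterthwaite df ≈ 10.27
Two-sided p-value ≈ 0.049
Since p ≈ 0.049 > α = 0.02, fail to reject H0; the data do not provide sufficient evidence against H0.

-2.235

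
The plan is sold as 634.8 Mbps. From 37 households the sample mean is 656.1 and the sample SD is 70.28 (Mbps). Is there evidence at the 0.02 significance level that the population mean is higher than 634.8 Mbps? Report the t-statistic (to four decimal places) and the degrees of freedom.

H0: μ = 634.8; H1: μ > 634.8 (one-sample t-test, right-tailed).
t = (x̄ − μ₀)/(s/√n) = (656.1 − 634.8)/(70.28/√37) = 1.8435
df = n − 1 = 36
p-value = P(T ≥ 1.8435) ≈ 0.037
Since p ≈ 0.037 > α = 0.02, fail to reject H0; the evidence is not statistically significant.

t = 1.8435, df = 36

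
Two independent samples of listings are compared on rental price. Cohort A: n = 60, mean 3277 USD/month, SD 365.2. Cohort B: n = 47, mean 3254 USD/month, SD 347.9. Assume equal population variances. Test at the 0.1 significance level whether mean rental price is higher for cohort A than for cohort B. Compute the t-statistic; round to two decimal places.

0.33

Let group 1 = cohort A, group 2 = cohort B. H0: μ_1 = μ_2; H1: μ_1 > μ_2 (two-sample pooled-variance t-test, right-tailed).
s_p² = [(60−1)·365.2² + (47−1)·347.9²]/(60+47−2) = 127966
t = (3277 − 3254)/√[127966·(1/60 + 1/47)] = 0.33
df = n₁ + n₂ − 2 = 105
p-value = P(T ≥ 0.33) ≈ 0.371
Since p ≈ 0.371 > α = 0.1, fail to reject H0; the evidence is not statistically significant.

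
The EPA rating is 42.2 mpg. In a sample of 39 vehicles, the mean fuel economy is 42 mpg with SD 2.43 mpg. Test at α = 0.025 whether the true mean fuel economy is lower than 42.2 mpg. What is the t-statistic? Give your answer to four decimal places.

-0.5140

H0: μ = 42.2; H1: μ < 42.2 (one-sample t-test, left-tailed).
t = (x̄ − μ₀)/(s/√n) = (42 − 42.2)/(2.43/√39) = -0.5140
df = n − 1 = 38
p-value = P(T ≤ -0.5140) ≈ 0.3051
Since p ≈ 0.3051 > α = 0.025, fail to reject H0; the data do not provide sufficient evidence against H0.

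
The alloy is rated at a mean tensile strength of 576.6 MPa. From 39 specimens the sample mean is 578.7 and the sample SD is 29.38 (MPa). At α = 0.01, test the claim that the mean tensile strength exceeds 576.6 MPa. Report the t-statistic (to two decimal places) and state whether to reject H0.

H0: μ = 576.6; H1: μ > 576.6 (one-sample t-test, right-tailed).
t = (x̄ − μ₀)/(s/√n) = (578.7 − 576.6)/(29.38/√39) = 0.45
df = n − 1 = 38
p-value = P(T ≥ 0.45) ≈ 0.3289
Since p ≈ 0.3289 > α = 0.01, fail to reject H0; the data do not provide sufficient evidence against H0.

t = 0.45; fail to reject H0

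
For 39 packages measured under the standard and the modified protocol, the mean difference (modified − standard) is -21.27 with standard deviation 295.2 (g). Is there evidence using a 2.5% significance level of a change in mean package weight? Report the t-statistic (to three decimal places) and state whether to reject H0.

t = -0.450; fail to reject H0

H0: μ_d = 0; H1: μ_d ≠ 0 (paired t-test on the differences, two-sided).
t = d̄/(s_d/√n) = -21.27/(295.2/√39) = -0.450
df = n − 1 = 38
Two-sided p-value ≈ 0.6553
Since p ≈ 0.6553 > α = 0.025, fail to reject H0; the evidence is not statistically significant.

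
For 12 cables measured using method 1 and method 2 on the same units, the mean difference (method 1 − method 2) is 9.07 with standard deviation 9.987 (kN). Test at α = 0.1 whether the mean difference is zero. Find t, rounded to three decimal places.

H0: μ_d = 0; H1: μ_d ≠ 0 (paired t-test on the differences, two-sided).
t = d̄/(s_d/√n) = 9.07/(9.987/√12) = 3.146
df = n − 1 = 11
Two-sided p-value ≈ 0.0093
Since p ≈ 0.0093 < α = 0.1, reject H0; the data support H1.

3.146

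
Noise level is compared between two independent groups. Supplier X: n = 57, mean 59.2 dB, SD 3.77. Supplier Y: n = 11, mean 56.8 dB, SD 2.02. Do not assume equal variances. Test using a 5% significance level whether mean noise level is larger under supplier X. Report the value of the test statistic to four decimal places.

3.0473

Let group 1 = supplier X, group 2 = supplier Y. H0: μ_1 = μ_2; H1: μ_1 > μ_2 (Welch's two-sample t-test, right-tailed).
t = (x̄_1 − x̄_2)/√(s_1²/n_1 + s_2²/n_2) = (59.2 − 56.8)/√(3.77²/57 + 2.02²/11) = 3.0473
Welch–Satterthwaite df ≈ 25.87
p-value = P(T ≥ 3.0473) ≈ 0.0026
Since p ≈ 0.0026 < α = 0.05, reject H0; the data support H1.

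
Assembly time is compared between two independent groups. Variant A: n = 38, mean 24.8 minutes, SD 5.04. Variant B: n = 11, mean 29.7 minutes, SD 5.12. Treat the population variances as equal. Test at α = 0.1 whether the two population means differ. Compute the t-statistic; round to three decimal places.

-2.830

Let group 1 = variant A, group 2 = variant B. H0: μ_1 = μ_2; H1: μ_1 ≠ μ_2 (two-sample pooled-variance t-test, two-sided).
s_p² = [(38−1)·5.04² + (11−1)·5.12²]/(38+11−2) = 25.5745
t = (24.8 − 29.7)/√[25.5745·(1/38 + 1/11)] = -2.830
df = n₁ + n₂ − 2 = 47
Two-sided p-value ≈ 0.007
Since p ≈ 0.007 < α = 0.1, reject H0; the data support H1.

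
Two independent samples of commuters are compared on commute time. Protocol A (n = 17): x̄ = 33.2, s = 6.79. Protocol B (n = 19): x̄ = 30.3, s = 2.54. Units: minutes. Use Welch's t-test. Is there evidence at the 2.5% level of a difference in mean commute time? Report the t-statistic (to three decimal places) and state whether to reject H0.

Let group 1 = protocol A, group 2 = protocol B. H0: μ_1 = μ_2; H1: μ_1 ≠ μ_2 (Welch's two-sample t-test, two-sided).
t = (x̄_1 − x̄_2)/√(s_1²/n_1 + s_2²/n_2) = (33.2 − 30.3)/√(6.79²/17 + 2.54²/19) = 1.660
Welch–Satterthwaite df ≈ 19.98
Two-sided p-value ≈ 0.113
Since p ≈ 0.113 > α = 0.025, fail to reject H0; the evidence is not statistically significant.

t = 1.660; fail to reject H0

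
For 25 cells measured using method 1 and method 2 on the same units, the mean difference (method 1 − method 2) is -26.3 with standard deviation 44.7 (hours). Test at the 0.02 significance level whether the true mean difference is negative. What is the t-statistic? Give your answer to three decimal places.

H0: μ_d = 0; H1: μ_d < 0 (paired t-test on the differences, left-tailed).
t = d̄/(s_d/√n) = -26.3/(44.7/√25) = -2.942
df = n − 1 = 24
p-value = P(T ≤ -2.942) ≈ 0.0036
Since p ≈ 0.0036 < α = 0.02, reject H0; the evidence is statistically significant.

-2.942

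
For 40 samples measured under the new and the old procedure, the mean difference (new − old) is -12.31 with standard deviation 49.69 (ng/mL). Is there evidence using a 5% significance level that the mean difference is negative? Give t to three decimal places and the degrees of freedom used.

H0: μ_d = 0; H1: μ_d < 0 (paired t-test on the differences, left-tailed).
t = d̄/(s_d/√n) = -12.31/(49.69/√40) = -1.567
df = n − 1 = 39
p-value = P(T ≤ -1.567) ≈ 0.063
Since p ≈ 0.063 > α = 0.05, fail to reject H0; the evidence is not statistically significant.

t = -1.567, df = 39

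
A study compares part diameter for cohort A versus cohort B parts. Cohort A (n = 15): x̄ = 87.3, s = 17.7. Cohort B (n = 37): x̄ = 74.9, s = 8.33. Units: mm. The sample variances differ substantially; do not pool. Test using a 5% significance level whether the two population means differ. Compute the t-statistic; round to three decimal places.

2.599

Let group 1 = cohort A, group 2 = cohort B. H0: μ_1 = μ_2; H1: μ_1 ≠ μ_2 (Welch's two-sample t-test, two-sided).
t = (x̄_1 − x̄_2)/√(s_1²/n_1 + s_2²/n_2) = (87.3 − 74.9)/√(17.7²/15 + 8.33²/37) = 2.599
Welch–Satterthwaite df ≈ 16.58
Two-sided p-value ≈ 0.019
Since p ≈ 0.019 < α = 0.05, reject H0; the data support H1.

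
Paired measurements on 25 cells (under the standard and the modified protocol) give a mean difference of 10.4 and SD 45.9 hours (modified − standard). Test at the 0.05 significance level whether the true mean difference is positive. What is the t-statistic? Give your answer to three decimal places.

1.133

H0: μ_d = 0; H1: μ_d > 0 (paired t-test on the differences, right-tailed).
t = d̄/(s_d/√n) = 10.4/(45.9/√25) = 1.133
df = n − 1 = 24
p-value = P(T ≥ 1.133) ≈ 0.134
Since p ≈ 0.134 > α = 0.05, fail to reject H0; the evidence is not statistically significant.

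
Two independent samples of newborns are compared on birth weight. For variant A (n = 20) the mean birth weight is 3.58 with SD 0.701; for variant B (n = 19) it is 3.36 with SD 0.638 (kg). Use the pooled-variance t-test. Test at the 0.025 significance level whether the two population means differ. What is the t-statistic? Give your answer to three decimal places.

1.023

Let group 1 = variant A, group 2 = variant B. H0: μ_1 = μ_2; H1: μ_1 ≠ μ_2 (two-sample pooled-variance t-test, two-sided).
s_p² = [(20−1)·0.701² + (19−1)·0.638²]/(20+19−2) = 0.450362
t = (3.58 − 3.36)/√[0.450362·(1/20 + 1/19)] = 1.023
df = n₁ + n₂ − 2 = 37
Two-sided p-value ≈ 0.3128
Since p ≈ 0.3128 > α = 0.025, fail to reject H0; the evidence is not statistically significant.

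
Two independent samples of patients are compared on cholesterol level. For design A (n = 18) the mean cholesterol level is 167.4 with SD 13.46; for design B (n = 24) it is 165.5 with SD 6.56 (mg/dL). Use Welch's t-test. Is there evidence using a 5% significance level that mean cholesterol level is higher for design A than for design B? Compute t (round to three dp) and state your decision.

t = 0.552; fail to reject H0

Let group 1 = design A, group 2 = design B. H0: μ_1 = μ_2; H1: μ_1 > μ_2 (Welch's two-sample t-test, right-tailed).
t = (x̄_1 − x̄_2)/√(s_1²/n_1 + s_2²/n_2) = (167.4 − 165.5)/√(13.46²/18 + 6.56²/24) = 0.552
Welch–Satterthwaite df ≈ 23.06
p-value = P(T ≥ 0.552) ≈ 0.2932
Since p ≈ 0.2932 > α = 0.05, fail to reject H0; the evidence is not statistically significant.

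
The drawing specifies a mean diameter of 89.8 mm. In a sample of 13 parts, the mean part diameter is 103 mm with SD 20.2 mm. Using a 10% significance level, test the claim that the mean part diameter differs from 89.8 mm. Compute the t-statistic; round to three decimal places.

2.356

H0: μ = 89.8; H1: μ ≠ 89.8 (one-sample t-test, two-sided).
t = (x̄ − μ₀)/(s/√n) = (103 − 89.8)/(20.2/√13) = 2.356
df = n − 1 = 12
Two-sided p-value ≈ 0.0363
Since p ≈ 0.0363 < α = 0.1, reject H0; the evidence is statistically significant.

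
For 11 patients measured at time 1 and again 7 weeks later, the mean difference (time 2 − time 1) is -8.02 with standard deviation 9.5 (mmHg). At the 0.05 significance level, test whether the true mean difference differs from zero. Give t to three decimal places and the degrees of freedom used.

H0: μ_d = 0; H1: μ_d ≠ 0 (paired t-test on the differences, two-sided).
t = d̄/(s_d/√n) = -8.02/(9.5/√11) = -2.800
df = n − 1 = 10
Two-sided p-value ≈ 0.0188
Since p ≈ 0.0188 < α = 0.05, reject H0; the data support H1.

t = -2.800, df = 10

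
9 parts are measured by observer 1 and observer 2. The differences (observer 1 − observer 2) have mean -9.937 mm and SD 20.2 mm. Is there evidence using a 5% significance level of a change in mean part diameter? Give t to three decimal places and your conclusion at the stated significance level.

H0: μ_d = 0; H1: μ_d ≠ 0 (paired t-test on the differences, two-sided).
t = d̄/(s_d/√n) = -9.937/(20.2/√9) = -1.476
df = n − 1 = 8
Two-sided p-value ≈ 0.178
Since p ≈ 0.178 > α = 0.05, fail to reject H0; the data do not provide sufficient evidence against H0.

t = -1.476; fail to reject H0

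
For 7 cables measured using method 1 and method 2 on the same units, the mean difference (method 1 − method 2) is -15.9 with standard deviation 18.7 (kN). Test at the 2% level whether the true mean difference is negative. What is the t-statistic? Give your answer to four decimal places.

-2.2496

H0: μ_d = 0; H1: μ_d < 0 (paired t-test on the differences, left-tailed).
t = d̄/(s_d/√n) = -15.9/(18.7/√7) = -2.2496
df = n − 1 = 6
p-value = P(T ≤ -2.2496) ≈ 0.033
Since p ≈ 0.033 > α = 0.02, fail to reject H0; the evidence is not statistically significant.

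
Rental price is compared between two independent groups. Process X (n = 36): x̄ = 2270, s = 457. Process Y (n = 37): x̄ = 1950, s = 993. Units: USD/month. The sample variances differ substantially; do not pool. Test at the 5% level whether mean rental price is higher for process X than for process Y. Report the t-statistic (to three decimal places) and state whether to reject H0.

t = 1.776; reject H0

Let group 1 = process X, group 2 = process Y. H0: μ_1 = μ_2; H1: μ_1 > μ_2 (Welch's two-sample t-test, right-tailed).
t = (x̄_1 − x̄_2)/√(s_1²/n_1 + s_2²/n_2) = (2270 − 1950)/√(457²/36 + 993²/37) = 1.776
Welch–Satterthwaite df ≈ 50.90
p-value = P(T ≥ 1.776) ≈ 0.041
Since p ≈ 0.041 < α = 0.05, reject H0; the evidence is statistically significant.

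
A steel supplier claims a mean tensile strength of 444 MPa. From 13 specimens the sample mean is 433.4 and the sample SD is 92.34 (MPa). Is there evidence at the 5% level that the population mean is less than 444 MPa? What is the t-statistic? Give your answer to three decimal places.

H0: μ = 444; H1: μ < 444 (one-sample t-test, left-tailed).
t = (x̄ − μ₀)/(s/√n) = (433.4 − 444)/(92.34/√13) = -0.414
df = n − 1 = 12
p-value = P(T ≤ -0.414) ≈ 0.343
Since p ≈ 0.343 > α = 0.05, fail to reject H0; the data do not provide sufficient evidence against H0.

-0.414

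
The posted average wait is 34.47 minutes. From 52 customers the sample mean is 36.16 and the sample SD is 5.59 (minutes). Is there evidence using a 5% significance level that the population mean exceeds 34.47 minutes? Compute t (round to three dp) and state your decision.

t = 2.180; reject H0

H0: μ = 34.47; H1: μ > 34.47 (one-sample t-test, right-tailed).
t = (x̄ − μ₀)/(s/√n) = (36.16 − 34.47)/(5.59/√52) = 2.180
df = n − 1 = 51
p-value = P(T ≥ 2.180) ≈ 0.017
Since p ≈ 0.017 < α = 0.05, reject H0; the data support H1.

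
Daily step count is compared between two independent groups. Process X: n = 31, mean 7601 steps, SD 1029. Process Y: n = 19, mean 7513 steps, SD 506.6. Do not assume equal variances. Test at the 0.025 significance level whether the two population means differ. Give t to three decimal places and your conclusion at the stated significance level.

Let group 1 = process X, group 2 = process Y. H0: μ_1 = μ_2; H1: μ_1 ≠ μ_2 (Welch's two-sample t-test, two-sided).
t = (x̄_1 − x̄_2)/√(s_1²/n_1 + s_2²/n_2) = (7601 − 7513)/√(1029²/31 + 506.6²/19) = 0.403
Welch–Satterthwaite df ≈ 46.34
Two-sided p-value ≈ 0.6887
Since p ≈ 0.6887 > α = 0.025, fail to reject H0; the evidence is not statistically significant.

t = 0.403; fail to reject H0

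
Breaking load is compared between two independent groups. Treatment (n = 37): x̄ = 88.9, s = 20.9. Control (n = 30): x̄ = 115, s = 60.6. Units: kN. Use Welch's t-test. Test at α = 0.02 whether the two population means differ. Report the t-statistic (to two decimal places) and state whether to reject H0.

t = -2.25; fail to reject H0

Let group 1 = treatment, group 2 = control. H0: μ_1 = μ_2; H1: μ_1 ≠ μ_2 (Welch's two-sample t-test, two-sided).
t = (x̄_1 − x̄_2)/√(s_1²/n_1 + s_2²/n_2) = (88.9 − 115)/√(20.9²/37 + 60.6²/30) = -2.25
Welch–Satterthwaite df ≈ 34.60
Two-sided p-value ≈ 0.031
Since p ≈ 0.031 > α = 0.02, fail to reject H0; the data do not provide sufficient evidence against H0.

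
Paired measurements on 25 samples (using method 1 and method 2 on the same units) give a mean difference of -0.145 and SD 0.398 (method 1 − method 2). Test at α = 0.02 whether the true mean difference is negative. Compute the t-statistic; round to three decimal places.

-1.822

H0: μ_d = 0; H1: μ_d < 0 (paired t-test on the differences, left-tailed).
t = d̄/(s_d/√n) = -0.145/(0.398/√25) = -1.822
df = n − 1 = 24
p-value = P(T ≤ -1.822) ≈ 0.041
Since p ≈ 0.041 > α = 0.02, fail to reject H0; the evidence is not statistically significant.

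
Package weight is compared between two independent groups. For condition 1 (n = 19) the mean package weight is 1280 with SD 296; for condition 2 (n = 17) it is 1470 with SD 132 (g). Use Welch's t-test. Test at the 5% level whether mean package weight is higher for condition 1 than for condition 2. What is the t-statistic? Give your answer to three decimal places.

-2.531

Let group 1 = condition 1, group 2 = condition 2. H0: μ_1 = μ_2; H1: μ_1 > μ_2 (Welch's two-sample t-test, right-tailed).
t = (x̄_1 − x̄_2)/√(s_1²/n_1 + s_2²/n_2) = (1280 − 1470)/√(296²/19 + 132²/17) = -2.531
Welch–Satterthwaite df ≈ 25.47
p-value = P(T ≥ -2.531) ≈ 0.9910
Since p ≈ 0.9910 > α = 0.05, fail to reject H0; the evidence is not statistically significant.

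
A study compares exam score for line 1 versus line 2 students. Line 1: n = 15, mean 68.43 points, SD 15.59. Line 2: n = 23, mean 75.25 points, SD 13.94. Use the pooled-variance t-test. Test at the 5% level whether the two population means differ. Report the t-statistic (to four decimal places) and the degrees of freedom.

t = -1.4071, df = 36

Let group 1 = line 1, group 2 = line 2. H0: μ_1 = μ_2; H1: μ_1 ≠ μ_2 (two-sample pooled-variance t-test, two-sided).
s_p² = [(15−1)·15.59² + (23−1)·13.94²]/(15+23−2) = 213.272
t = (68.43 − 75.25)/√[213.272·(1/15 + 1/23)] = -1.4071
df = n₁ + n₂ − 2 = 36
Two-sided p-value ≈ 0.1680
Since p ≈ 0.1680 > α = 0.05, fail to reject H0; the evidence is not statistically significant.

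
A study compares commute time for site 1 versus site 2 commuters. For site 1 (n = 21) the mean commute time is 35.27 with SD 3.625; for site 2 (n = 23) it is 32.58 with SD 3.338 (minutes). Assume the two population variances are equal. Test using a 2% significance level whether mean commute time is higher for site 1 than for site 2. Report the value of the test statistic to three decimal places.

Let group 1 = site 1, group 2 = site 2. H0: μ_1 = μ_2; H1: μ_1 > μ_2 (two-sample pooled-variance t-test, right-tailed).
s_p² = [(21−1)·3.625² + (23−1)·3.338²]/(21+23−2) = 12.0939
t = (35.27 − 32.58)/√[12.0939·(1/21 + 1/23)] = 2.563
df = n₁ + n₂ − 2 = 42
p-value = P(T ≥ 2.563) ≈ 0.007
Since p ≈ 0.007 < α = 0.02, reject H0; the evidence is statistically significant.

2.563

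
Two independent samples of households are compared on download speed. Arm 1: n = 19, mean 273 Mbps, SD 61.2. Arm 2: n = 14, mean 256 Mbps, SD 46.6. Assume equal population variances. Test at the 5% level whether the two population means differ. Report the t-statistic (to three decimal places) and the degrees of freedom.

t = 0.869, df = 31

Let group 1 = arm 1, group 2 = arm 2. H0: μ_1 = μ_2; H1: μ_1 ≠ μ_2 (two-sample pooled-variance t-test, two-sided).
s_p² = [(19−1)·61.2² + (14−1)·46.6²]/(19+14−2) = 3085.43
t = (273 − 256)/√[3085.43·(1/19 + 1/14)] = 0.869
df = n₁ + n₂ − 2 = 31
Two-sided p-value ≈ 0.3916
Since p ≈ 0.3916 > α = 0.05, fail to reject H0; the data do not provide sufficient evidence against H0.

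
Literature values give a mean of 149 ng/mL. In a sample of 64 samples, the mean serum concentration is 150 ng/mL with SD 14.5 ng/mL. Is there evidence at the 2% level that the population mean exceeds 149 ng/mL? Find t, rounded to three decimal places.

0.552

H0: μ = 149; H1: μ > 149 (one-sample t-test, right-tailed).
t = (x̄ − μ₀)/(s/√n) = (150 − 149)/(14.5/√64) = 0.552
df = n − 1 = 63
p-value = P(T ≥ 0.552) ≈ 0.292
Since p ≈ 0.292 > α = 0.02, fail to reject H0; the evidence is not statistically significant.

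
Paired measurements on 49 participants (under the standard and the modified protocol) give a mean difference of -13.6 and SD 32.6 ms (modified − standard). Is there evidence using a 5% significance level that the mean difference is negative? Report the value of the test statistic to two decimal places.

-2.92

H0: μ_d = 0; H1: μ_d < 0 (paired t-test on the differences, left-tailed).
t = d̄/(s_d/√n) = -13.6/(32.6/√49) = -2.92
df = n − 1 = 48
p-value = P(T ≤ -2.92) ≈ 0.0027
Since p ≈ 0.0027 < α = 0.05, reject H0; the evidence is statistically significant.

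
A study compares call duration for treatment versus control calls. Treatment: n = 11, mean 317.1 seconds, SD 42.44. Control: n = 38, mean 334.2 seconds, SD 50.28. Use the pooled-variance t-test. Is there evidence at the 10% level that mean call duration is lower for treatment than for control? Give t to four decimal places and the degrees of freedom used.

Let group 1 = treatment, group 2 = control. H0: μ_1 = μ_2; H1: μ_1 < μ_2 (two-sample pooled-variance t-test, left-tailed).
s_p² = [(11−1)·42.44² + (38−1)·50.28²]/(11+38−2) = 2373.41
t = (317.1 − 334.2)/√[2373.41·(1/11 + 1/38)] = -1.0252
df = n₁ + n₂ − 2 = 47
p-value = P(T ≤ -1.0252) ≈ 0.155
Since p ≈ 0.155 > α = 0.1, fail to reject H0; the evidence is not statistically significant.

t = -1.0252, df = 47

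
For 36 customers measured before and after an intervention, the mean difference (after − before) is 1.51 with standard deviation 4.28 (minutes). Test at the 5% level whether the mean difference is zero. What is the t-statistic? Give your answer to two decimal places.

2.12

H0: μ_d = 0; H1: μ_d ≠ 0 (paired t-test on the differences, two-sided).
t = d̄/(s_d/√n) = 1.51/(4.28/√36) = 2.12
df = n − 1 = 35
Two-sided p-value ≈ 0.0415
Since p ≈ 0.0415 < α = 0.05, reject H0; the evidence is statistically significant.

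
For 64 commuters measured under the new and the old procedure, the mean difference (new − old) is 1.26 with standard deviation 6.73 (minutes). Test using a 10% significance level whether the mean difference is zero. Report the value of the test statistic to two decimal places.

H0: μ_d = 0; H1: μ_d ≠ 0 (paired t-test on the differences, two-sided).
t = d̄/(s_d/√n) = 1.26/(6.73/√64) = 1.50
df = n − 1 = 63
Two-sided p-value ≈ 0.1392
Since p ≈ 0.1392 > α = 0.1, fail to reject H0; the data do not provide sufficient evidence against H0.

1.50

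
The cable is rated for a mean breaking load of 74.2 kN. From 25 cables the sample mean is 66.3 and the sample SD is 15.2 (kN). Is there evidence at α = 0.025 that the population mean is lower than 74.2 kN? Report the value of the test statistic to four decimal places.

H0: μ = 74.2; H1: μ < 74.2 (one-sample t-test, left-tailed).
t = (x̄ − μ₀)/(s/√n) = (66.3 − 74.2)/(15.2/√25) = -2.5987
df = n − 1 = 24
p-value = P(T ≤ -2.5987) ≈ 0.008
Since p ≈ 0.008 < α = 0.025, reject H0; the data support H1.

-2.5987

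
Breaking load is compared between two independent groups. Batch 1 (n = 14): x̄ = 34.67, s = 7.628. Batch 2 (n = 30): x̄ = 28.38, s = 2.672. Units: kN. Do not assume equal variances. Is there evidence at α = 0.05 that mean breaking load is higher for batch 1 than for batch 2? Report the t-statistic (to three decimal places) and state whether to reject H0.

t = 3.001; reject H0

Let group 1 = batch 1, group 2 = batch 2. H0: μ_1 = μ_2; H1: μ_1 > μ_2 (Welch's two-sample t-test, right-tailed).
t = (x̄_1 − x̄_2)/√(s_1²/n_1 + s_2²/n_2) = (34.67 − 28.38)/√(7.628²/14 + 2.672²/30) = 3.001
Welch–Satterthwaite df ≈ 14.51
p-value = P(T ≥ 3.001) ≈ 0.005
Since p ≈ 0.005 < α = 0.05, reject H0; the data support H1.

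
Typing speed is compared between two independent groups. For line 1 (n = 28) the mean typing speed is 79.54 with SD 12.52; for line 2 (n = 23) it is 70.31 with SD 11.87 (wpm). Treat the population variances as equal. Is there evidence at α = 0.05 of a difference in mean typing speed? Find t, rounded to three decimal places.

2.681

Let group 1 = line 1, group 2 = line 2. H0: μ_1 = μ_2; H1: μ_1 ≠ μ_2 (two-sample pooled-variance t-test, two-sided).
s_p² = [(28−1)·12.52² + (23−1)·11.87²]/(28+23−2) = 149.633
t = (79.54 − 70.31)/√[149.633·(1/28 + 1/23)] = 2.681
df = n₁ + n₂ − 2 = 49
Two-sided p-value ≈ 0.0100
Since p ≈ 0.0100 < α = 0.05, reject H0; the evidence is statistically significant.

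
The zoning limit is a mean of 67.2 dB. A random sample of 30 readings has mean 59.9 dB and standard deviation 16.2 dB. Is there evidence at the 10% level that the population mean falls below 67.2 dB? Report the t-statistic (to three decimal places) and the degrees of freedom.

t = -2.468, df = 29

H0: μ = 67.2; H1: μ < 67.2 (one-sample t-test, left-tailed).
t = (x̄ − μ₀)/(s/√n) = (59.9 − 67.2)/(16.2/√30) = -2.468
df = n − 1 = 29
p-value = P(T ≤ -2.468) ≈ 0.0099
Since p ≈ 0.0099 < α = 0.1, reject H0; the data support H1.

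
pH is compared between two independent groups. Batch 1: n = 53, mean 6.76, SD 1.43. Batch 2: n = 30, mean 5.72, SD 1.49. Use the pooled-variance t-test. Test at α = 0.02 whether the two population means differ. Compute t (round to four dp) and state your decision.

Let group 1 = batch 1, group 2 = batch 2. H0: μ_1 = μ_2; H1: μ_1 ≠ μ_2 (two-sample pooled-variance t-test, two-sided).
s_p² = [(53−1)·1.43² + (30−1)·1.49²]/(53+30−2) = 2.10763
t = (6.76 − 5.72)/√[2.10763·(1/53 + 1/30)] = 3.1354
df = n₁ + n₂ − 2 = 81
Two-sided p-value ≈ 0.0024
Since p ≈ 0.0024 < α = 0.02, reject H0; the evidence is statistically significant.

t = 3.1354; reject H0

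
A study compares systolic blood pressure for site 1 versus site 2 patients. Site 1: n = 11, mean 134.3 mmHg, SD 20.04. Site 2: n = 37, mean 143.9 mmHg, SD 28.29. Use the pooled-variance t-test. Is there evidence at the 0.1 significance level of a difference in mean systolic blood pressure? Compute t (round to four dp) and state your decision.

t = -1.0464; fail to reject H0

Let group 1 = site 1, group 2 = site 2. H0: μ_1 = μ_2; H1: μ_1 ≠ μ_2 (two-sample pooled-variance t-test, two-sided).
s_p² = [(11−1)·20.04² + (37−1)·28.29²]/(11+37−2) = 713.645
t = (134.3 − 143.9)/√[713.645·(1/11 + 1/37)] = -1.0464
df = n₁ + n₂ − 2 = 46
Two-sided p-value ≈ 0.301
Since p ≈ 0.301 > α = 0.1, fail to reject H0; the data do not provide sufficient evidence against H0.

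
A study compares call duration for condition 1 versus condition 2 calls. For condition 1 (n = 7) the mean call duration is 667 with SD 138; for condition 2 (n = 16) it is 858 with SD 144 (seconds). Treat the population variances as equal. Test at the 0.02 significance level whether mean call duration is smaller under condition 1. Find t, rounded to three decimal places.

Let group 1 = condition 1, group 2 = condition 2. H0: μ_1 = μ_2; H1: μ_1 < μ_2 (two-sample pooled-variance t-test, left-tailed).
s_p² = [(7−1)·138² + (16−1)·144²]/(7+16−2) = 20252.6
t = (667 − 858)/√[20252.6·(1/7 + 1/16)] = -2.962
df = n₁ + n₂ − 2 = 21
p-value = P(T ≤ -2.962) ≈ 0.004
Since p ≈ 0.004 < α = 0.02, reject H0; the data support H1.

-2.962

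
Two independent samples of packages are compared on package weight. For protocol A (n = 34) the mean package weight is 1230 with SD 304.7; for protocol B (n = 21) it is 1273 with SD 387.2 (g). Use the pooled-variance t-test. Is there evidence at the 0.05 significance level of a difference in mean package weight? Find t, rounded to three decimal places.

-0.458

Let group 1 = protocol A, group 2 = protocol B. H0: μ_1 = μ_2; H1: μ_1 ≠ μ_2 (two-sample pooled-variance t-test, two-sided).
s_p² = [(34−1)·304.7² + (21−1)·387.2²]/(34+21−2) = 114382
t = (1230 − 1273)/√[114382·(1/34 + 1/21)] = -0.458
df = n₁ + n₂ − 2 = 53
Two-sided p-value ≈ 0.6488
Since p ≈ 0.6488 > α = 0.05, fail to reject H0; the evidence is not statistically significant.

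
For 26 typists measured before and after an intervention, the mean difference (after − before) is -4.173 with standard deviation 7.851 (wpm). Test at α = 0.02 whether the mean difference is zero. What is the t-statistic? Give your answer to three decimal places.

-2.710

H0: μ_d = 0; H1: μ_d ≠ 0 (paired t-test on the differences, two-sided).
t = d̄/(s_d/√n) = -4.173/(7.851/√26) = -2.710
df = n − 1 = 25
Two-sided p-value ≈ 0.012
Since p ≈ 0.012 < α = 0.02, reject H0; the data support H1.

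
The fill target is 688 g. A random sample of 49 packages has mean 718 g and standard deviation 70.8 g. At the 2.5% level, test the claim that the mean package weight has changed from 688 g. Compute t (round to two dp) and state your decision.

H0: μ = 688; H1: μ ≠ 688 (one-sample t-test, two-sided).
t = (x̄ − μ₀)/(s/√n) = (718 − 688)/(70.8/√49) = 2.97
df = n − 1 = 48
Two-sided p-value ≈ 0.0047
Since p ≈ 0.0047 < α = 0.025, reject H0; the evidence is statistically significant.

t = 2.97; reject H0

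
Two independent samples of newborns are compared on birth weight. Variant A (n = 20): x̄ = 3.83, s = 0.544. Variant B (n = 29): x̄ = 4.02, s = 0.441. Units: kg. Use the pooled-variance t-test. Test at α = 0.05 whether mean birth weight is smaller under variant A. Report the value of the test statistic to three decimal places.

-1.347

Let group 1 = variant A, group 2 = variant B. H0: μ_1 = μ_2; H1: μ_1 < μ_2 (two-sample pooled-variance t-test, left-tailed).
s_p² = [(20−1)·0.544² + (29−1)·0.441²]/(20+29−2) = 0.235495
t = (3.83 − 4.02)/√[0.235495·(1/20 + 1/29)] = -1.347
df = n₁ + n₂ − 2 = 47
p-value = P(T ≤ -1.347) ≈ 0.092
Since p ≈ 0.092 > α = 0.05, fail to reject H0; the data do not provide sufficient evidence against H0.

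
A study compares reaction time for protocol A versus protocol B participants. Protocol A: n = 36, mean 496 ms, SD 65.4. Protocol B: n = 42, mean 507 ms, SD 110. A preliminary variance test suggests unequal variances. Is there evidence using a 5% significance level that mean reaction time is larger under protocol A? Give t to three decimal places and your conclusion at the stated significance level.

t = -0.545; fail to reject H0

Let group 1 = protocol A, group 2 = protocol B. H0: μ_1 = μ_2; H1: μ_1 > μ_2 (Welch's two-sample t-test, right-tailed).
t = (x̄_1 − x̄_2)/√(s_1²/n_1 + s_2²/n_2) = (496 − 507)/√(65.4²/36 + 110²/42) = -0.545
Welch–Satterthwaite df ≈ 68.20
p-value = P(T ≥ -0.545) ≈ 0.7063
Since p ≈ 0.7063 > α = 0.05, fail to reject H0; the evidence is not statistically significant.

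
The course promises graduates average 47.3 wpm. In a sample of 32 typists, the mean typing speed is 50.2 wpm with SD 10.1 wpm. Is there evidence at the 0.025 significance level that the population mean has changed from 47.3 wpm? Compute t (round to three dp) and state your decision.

H0: μ = 47.3; H1: μ ≠ 47.3 (one-sample t-test, two-sided).
t = (x̄ − μ₀)/(s/√n) = (50.2 − 47.3)/(10.1/√32) = 1.624
df = n − 1 = 31
Two-sided p-value ≈ 0.1144
Since p ≈ 0.1144 > α = 0.025, fail to reject H0; the data do not provide sufficient evidence against H0.

t = 1.624; fail to reject H0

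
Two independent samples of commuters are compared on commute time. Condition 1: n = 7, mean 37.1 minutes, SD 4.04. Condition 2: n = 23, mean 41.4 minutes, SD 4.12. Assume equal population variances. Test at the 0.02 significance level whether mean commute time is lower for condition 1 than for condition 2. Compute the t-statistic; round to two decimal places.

Let group 1 = condition 1, group 2 = condition 2. H0: μ_1 = μ_2; H1: μ_1 < μ_2 (two-sample pooled-variance t-test, left-tailed).
s_p² = [(7−1)·4.04² + (23−1)·4.12²]/(7+23−2) = 16.8345
t = (37.1 − 41.4)/√[16.8345·(1/7 + 1/23)] = -2.43
df = n₁ + n₂ − 2 = 28
p-value = P(T ≤ -2.43) ≈ 0.011
Since p ≈ 0.011 < α = 0.02, reject H0; the data support H1.

-2.43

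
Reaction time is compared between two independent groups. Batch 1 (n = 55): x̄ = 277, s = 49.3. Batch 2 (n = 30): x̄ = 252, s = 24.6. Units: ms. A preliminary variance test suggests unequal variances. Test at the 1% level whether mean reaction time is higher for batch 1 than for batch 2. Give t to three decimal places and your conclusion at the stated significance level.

Let group 1 = batch 1, group 2 = batch 2. H0: μ_1 = μ_2; H1: μ_1 > μ_2 (Welch's two-sample t-test, right-tailed).
t = (x̄_1 − x̄_2)/√(s_1²/n_1 + s_2²/n_2) = (277 − 252)/√(49.3²/55 + 24.6²/30) = 3.116
Welch–Satterthwaite df ≈ 82.53
p-value = P(T ≥ 3.116) ≈ 0.0013
Since p ≈ 0.0013 < α = 0.01, reject H0; the evidence is statistically significant.

t = 3.116; reject H0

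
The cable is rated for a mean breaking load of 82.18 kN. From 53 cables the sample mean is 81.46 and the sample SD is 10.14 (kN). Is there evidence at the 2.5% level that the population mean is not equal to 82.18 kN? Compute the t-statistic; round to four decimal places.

H0: μ = 82.18; H1: μ ≠ 82.18 (one-sample t-test, two-sided).
t = (x̄ − μ₀)/(s/√n) = (81.46 − 82.18)/(10.14/√53) = -0.5169
df = n − 1 = 52
Two-sided p-value ≈ 0.6074
Since p ≈ 0.6074 > α = 0.025, fail to reject H0; the evidence is not statistically significant.

-0.5169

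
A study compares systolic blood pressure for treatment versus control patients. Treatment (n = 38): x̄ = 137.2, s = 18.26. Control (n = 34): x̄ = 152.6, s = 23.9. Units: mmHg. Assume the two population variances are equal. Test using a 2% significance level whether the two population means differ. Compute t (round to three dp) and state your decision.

Let group 1 = treatment, group 2 = control. H0: μ_1 = μ_2; H1: μ_1 ≠ μ_2 (two-sample pooled-variance t-test, two-sided).
s_p² = [(38−1)·18.26² + (34−1)·23.9²]/(38+34−2) = 445.525
t = (137.2 − 152.6)/√[445.525·(1/38 + 1/34)] = -3.091
df = n₁ + n₂ − 2 = 70
Two-sided p-value ≈ 0.0029
Since p ≈ 0.0029 < α = 0.02, reject H0; the data support H1.

t = -3.091; reject H0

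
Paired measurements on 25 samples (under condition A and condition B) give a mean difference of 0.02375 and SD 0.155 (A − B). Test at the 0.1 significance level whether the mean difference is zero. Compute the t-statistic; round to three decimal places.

0.766

H0: μ_d = 0; H1: μ_d ≠ 0 (paired t-test on the differences, two-sided).
t = d̄/(s_d/√n) = 0.02375/(0.155/√25) = 0.766
df = n − 1 = 24
Two-sided p-value ≈ 0.4511
Since p ≈ 0.4511 > α = 0.1, fail to reject H0; the evidence is not statistically significant.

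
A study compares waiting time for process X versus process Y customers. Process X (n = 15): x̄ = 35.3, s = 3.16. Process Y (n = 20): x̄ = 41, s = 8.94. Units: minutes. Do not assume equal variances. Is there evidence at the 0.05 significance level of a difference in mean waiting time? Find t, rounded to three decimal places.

Let group 1 = process X, group 2 = process Y. H0: μ_1 = μ_2; H1: μ_1 ≠ μ_2 (Welch's two-sample t-test, two-sided).
t = (x̄_1 − x̄_2)/√(s_1²/n_1 + s_2²/n_2) = (35.3 − 41)/√(3.16²/15 + 8.94²/20) = -2.640
Welch–Satterthwaite df ≈ 24.92
Two-sided p-value ≈ 0.0141
Since p ≈ 0.0141 < α = 0.05, reject H0; the data support H1.

-2.640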